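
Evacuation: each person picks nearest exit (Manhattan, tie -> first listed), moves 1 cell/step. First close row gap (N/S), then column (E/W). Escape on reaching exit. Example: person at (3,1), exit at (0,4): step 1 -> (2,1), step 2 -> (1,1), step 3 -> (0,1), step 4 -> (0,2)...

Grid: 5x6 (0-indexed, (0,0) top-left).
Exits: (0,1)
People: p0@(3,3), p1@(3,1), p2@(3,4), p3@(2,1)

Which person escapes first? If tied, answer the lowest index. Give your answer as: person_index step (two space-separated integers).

Answer: 3 2

Derivation:
Step 1: p0:(3,3)->(2,3) | p1:(3,1)->(2,1) | p2:(3,4)->(2,4) | p3:(2,1)->(1,1)
Step 2: p0:(2,3)->(1,3) | p1:(2,1)->(1,1) | p2:(2,4)->(1,4) | p3:(1,1)->(0,1)->EXIT
Step 3: p0:(1,3)->(0,3) | p1:(1,1)->(0,1)->EXIT | p2:(1,4)->(0,4) | p3:escaped
Step 4: p0:(0,3)->(0,2) | p1:escaped | p2:(0,4)->(0,3) | p3:escaped
Step 5: p0:(0,2)->(0,1)->EXIT | p1:escaped | p2:(0,3)->(0,2) | p3:escaped
Step 6: p0:escaped | p1:escaped | p2:(0,2)->(0,1)->EXIT | p3:escaped
Exit steps: [5, 3, 6, 2]
First to escape: p3 at step 2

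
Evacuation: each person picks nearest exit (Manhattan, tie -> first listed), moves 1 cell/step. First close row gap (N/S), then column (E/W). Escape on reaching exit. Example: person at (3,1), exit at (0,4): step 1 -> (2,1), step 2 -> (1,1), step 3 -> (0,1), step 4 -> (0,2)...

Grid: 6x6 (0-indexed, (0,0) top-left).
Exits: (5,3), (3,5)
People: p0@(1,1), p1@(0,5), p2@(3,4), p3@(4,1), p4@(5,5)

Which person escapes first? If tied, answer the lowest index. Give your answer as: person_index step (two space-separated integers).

Answer: 2 1

Derivation:
Step 1: p0:(1,1)->(2,1) | p1:(0,5)->(1,5) | p2:(3,4)->(3,5)->EXIT | p3:(4,1)->(5,1) | p4:(5,5)->(5,4)
Step 2: p0:(2,1)->(3,1) | p1:(1,5)->(2,5) | p2:escaped | p3:(5,1)->(5,2) | p4:(5,4)->(5,3)->EXIT
Step 3: p0:(3,1)->(4,1) | p1:(2,5)->(3,5)->EXIT | p2:escaped | p3:(5,2)->(5,3)->EXIT | p4:escaped
Step 4: p0:(4,1)->(5,1) | p1:escaped | p2:escaped | p3:escaped | p4:escaped
Step 5: p0:(5,1)->(5,2) | p1:escaped | p2:escaped | p3:escaped | p4:escaped
Step 6: p0:(5,2)->(5,3)->EXIT | p1:escaped | p2:escaped | p3:escaped | p4:escaped
Exit steps: [6, 3, 1, 3, 2]
First to escape: p2 at step 1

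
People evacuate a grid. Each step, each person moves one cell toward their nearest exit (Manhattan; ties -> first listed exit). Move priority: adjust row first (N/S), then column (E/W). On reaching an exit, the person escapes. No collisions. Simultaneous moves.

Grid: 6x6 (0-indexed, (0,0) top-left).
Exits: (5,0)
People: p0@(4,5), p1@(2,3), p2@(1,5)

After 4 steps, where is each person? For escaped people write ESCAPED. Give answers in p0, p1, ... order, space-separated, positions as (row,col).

Step 1: p0:(4,5)->(5,5) | p1:(2,3)->(3,3) | p2:(1,5)->(2,5)
Step 2: p0:(5,5)->(5,4) | p1:(3,3)->(4,3) | p2:(2,5)->(3,5)
Step 3: p0:(5,4)->(5,3) | p1:(4,3)->(5,3) | p2:(3,5)->(4,5)
Step 4: p0:(5,3)->(5,2) | p1:(5,3)->(5,2) | p2:(4,5)->(5,5)

(5,2) (5,2) (5,5)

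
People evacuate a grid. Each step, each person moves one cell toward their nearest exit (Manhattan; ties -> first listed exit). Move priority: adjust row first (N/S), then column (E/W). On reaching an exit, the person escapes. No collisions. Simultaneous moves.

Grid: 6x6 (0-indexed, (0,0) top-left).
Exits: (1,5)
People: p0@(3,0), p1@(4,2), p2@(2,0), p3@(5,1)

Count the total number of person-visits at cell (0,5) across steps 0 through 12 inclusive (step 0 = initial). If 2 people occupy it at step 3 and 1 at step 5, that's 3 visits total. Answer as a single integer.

Answer: 0

Derivation:
Step 0: p0@(3,0) p1@(4,2) p2@(2,0) p3@(5,1) -> at (0,5): 0 [-], cum=0
Step 1: p0@(2,0) p1@(3,2) p2@(1,0) p3@(4,1) -> at (0,5): 0 [-], cum=0
Step 2: p0@(1,0) p1@(2,2) p2@(1,1) p3@(3,1) -> at (0,5): 0 [-], cum=0
Step 3: p0@(1,1) p1@(1,2) p2@(1,2) p3@(2,1) -> at (0,5): 0 [-], cum=0
Step 4: p0@(1,2) p1@(1,3) p2@(1,3) p3@(1,1) -> at (0,5): 0 [-], cum=0
Step 5: p0@(1,3) p1@(1,4) p2@(1,4) p3@(1,2) -> at (0,5): 0 [-], cum=0
Step 6: p0@(1,4) p1@ESC p2@ESC p3@(1,3) -> at (0,5): 0 [-], cum=0
Step 7: p0@ESC p1@ESC p2@ESC p3@(1,4) -> at (0,5): 0 [-], cum=0
Step 8: p0@ESC p1@ESC p2@ESC p3@ESC -> at (0,5): 0 [-], cum=0
Total visits = 0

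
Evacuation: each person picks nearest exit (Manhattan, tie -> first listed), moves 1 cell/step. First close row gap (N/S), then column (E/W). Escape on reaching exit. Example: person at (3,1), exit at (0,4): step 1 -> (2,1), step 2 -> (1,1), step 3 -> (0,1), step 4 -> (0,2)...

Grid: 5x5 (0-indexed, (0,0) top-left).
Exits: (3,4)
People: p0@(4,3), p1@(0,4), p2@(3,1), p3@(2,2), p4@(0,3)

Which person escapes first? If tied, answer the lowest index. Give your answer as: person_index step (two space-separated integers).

Step 1: p0:(4,3)->(3,3) | p1:(0,4)->(1,4) | p2:(3,1)->(3,2) | p3:(2,2)->(3,2) | p4:(0,3)->(1,3)
Step 2: p0:(3,3)->(3,4)->EXIT | p1:(1,4)->(2,4) | p2:(3,2)->(3,3) | p3:(3,2)->(3,3) | p4:(1,3)->(2,3)
Step 3: p0:escaped | p1:(2,4)->(3,4)->EXIT | p2:(3,3)->(3,4)->EXIT | p3:(3,3)->(3,4)->EXIT | p4:(2,3)->(3,3)
Step 4: p0:escaped | p1:escaped | p2:escaped | p3:escaped | p4:(3,3)->(3,4)->EXIT
Exit steps: [2, 3, 3, 3, 4]
First to escape: p0 at step 2

Answer: 0 2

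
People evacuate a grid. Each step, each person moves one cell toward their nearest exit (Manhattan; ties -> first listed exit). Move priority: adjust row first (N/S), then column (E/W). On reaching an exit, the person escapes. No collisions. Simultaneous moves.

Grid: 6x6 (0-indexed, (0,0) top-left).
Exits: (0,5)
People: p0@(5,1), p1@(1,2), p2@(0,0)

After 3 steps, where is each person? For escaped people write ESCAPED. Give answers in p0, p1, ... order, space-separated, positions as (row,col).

Step 1: p0:(5,1)->(4,1) | p1:(1,2)->(0,2) | p2:(0,0)->(0,1)
Step 2: p0:(4,1)->(3,1) | p1:(0,2)->(0,3) | p2:(0,1)->(0,2)
Step 3: p0:(3,1)->(2,1) | p1:(0,3)->(0,4) | p2:(0,2)->(0,3)

(2,1) (0,4) (0,3)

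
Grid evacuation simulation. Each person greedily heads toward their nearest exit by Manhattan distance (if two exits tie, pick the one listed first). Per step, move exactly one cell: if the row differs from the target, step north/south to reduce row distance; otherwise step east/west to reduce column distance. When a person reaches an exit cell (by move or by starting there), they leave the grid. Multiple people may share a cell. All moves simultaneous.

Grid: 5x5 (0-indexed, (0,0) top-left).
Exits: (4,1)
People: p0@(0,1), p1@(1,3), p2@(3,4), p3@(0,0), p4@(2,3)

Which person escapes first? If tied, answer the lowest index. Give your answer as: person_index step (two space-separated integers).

Step 1: p0:(0,1)->(1,1) | p1:(1,3)->(2,3) | p2:(3,4)->(4,4) | p3:(0,0)->(1,0) | p4:(2,3)->(3,3)
Step 2: p0:(1,1)->(2,1) | p1:(2,3)->(3,3) | p2:(4,4)->(4,3) | p3:(1,0)->(2,0) | p4:(3,3)->(4,3)
Step 3: p0:(2,1)->(3,1) | p1:(3,3)->(4,3) | p2:(4,3)->(4,2) | p3:(2,0)->(3,0) | p4:(4,3)->(4,2)
Step 4: p0:(3,1)->(4,1)->EXIT | p1:(4,3)->(4,2) | p2:(4,2)->(4,1)->EXIT | p3:(3,0)->(4,0) | p4:(4,2)->(4,1)->EXIT
Step 5: p0:escaped | p1:(4,2)->(4,1)->EXIT | p2:escaped | p3:(4,0)->(4,1)->EXIT | p4:escaped
Exit steps: [4, 5, 4, 5, 4]
First to escape: p0 at step 4

Answer: 0 4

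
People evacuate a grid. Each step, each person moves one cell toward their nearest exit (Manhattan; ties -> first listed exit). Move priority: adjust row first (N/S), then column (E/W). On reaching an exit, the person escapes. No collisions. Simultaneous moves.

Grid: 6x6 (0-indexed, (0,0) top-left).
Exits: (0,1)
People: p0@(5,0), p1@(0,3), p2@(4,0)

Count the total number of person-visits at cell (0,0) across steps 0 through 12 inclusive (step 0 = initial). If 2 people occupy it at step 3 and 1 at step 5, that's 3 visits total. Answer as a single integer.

Step 0: p0@(5,0) p1@(0,3) p2@(4,0) -> at (0,0): 0 [-], cum=0
Step 1: p0@(4,0) p1@(0,2) p2@(3,0) -> at (0,0): 0 [-], cum=0
Step 2: p0@(3,0) p1@ESC p2@(2,0) -> at (0,0): 0 [-], cum=0
Step 3: p0@(2,0) p1@ESC p2@(1,0) -> at (0,0): 0 [-], cum=0
Step 4: p0@(1,0) p1@ESC p2@(0,0) -> at (0,0): 1 [p2], cum=1
Step 5: p0@(0,0) p1@ESC p2@ESC -> at (0,0): 1 [p0], cum=2
Step 6: p0@ESC p1@ESC p2@ESC -> at (0,0): 0 [-], cum=2
Total visits = 2

Answer: 2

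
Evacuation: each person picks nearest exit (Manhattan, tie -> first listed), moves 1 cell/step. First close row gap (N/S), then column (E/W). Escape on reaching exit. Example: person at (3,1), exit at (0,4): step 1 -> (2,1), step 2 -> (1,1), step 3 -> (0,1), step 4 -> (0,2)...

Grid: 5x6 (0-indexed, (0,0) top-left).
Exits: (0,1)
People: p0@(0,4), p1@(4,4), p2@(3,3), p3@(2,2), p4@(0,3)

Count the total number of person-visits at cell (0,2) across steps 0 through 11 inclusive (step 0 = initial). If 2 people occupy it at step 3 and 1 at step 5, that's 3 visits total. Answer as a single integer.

Step 0: p0@(0,4) p1@(4,4) p2@(3,3) p3@(2,2) p4@(0,3) -> at (0,2): 0 [-], cum=0
Step 1: p0@(0,3) p1@(3,4) p2@(2,3) p3@(1,2) p4@(0,2) -> at (0,2): 1 [p4], cum=1
Step 2: p0@(0,2) p1@(2,4) p2@(1,3) p3@(0,2) p4@ESC -> at (0,2): 2 [p0,p3], cum=3
Step 3: p0@ESC p1@(1,4) p2@(0,3) p3@ESC p4@ESC -> at (0,2): 0 [-], cum=3
Step 4: p0@ESC p1@(0,4) p2@(0,2) p3@ESC p4@ESC -> at (0,2): 1 [p2], cum=4
Step 5: p0@ESC p1@(0,3) p2@ESC p3@ESC p4@ESC -> at (0,2): 0 [-], cum=4
Step 6: p0@ESC p1@(0,2) p2@ESC p3@ESC p4@ESC -> at (0,2): 1 [p1], cum=5
Step 7: p0@ESC p1@ESC p2@ESC p3@ESC p4@ESC -> at (0,2): 0 [-], cum=5
Total visits = 5

Answer: 5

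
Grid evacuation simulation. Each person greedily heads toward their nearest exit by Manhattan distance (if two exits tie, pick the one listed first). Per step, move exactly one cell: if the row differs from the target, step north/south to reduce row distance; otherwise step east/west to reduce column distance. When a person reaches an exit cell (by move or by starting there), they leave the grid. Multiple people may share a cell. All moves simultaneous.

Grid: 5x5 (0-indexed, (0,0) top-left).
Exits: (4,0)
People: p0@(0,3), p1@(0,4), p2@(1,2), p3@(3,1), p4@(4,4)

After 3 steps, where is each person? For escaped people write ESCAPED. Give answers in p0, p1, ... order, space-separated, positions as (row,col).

Step 1: p0:(0,3)->(1,3) | p1:(0,4)->(1,4) | p2:(1,2)->(2,2) | p3:(3,1)->(4,1) | p4:(4,4)->(4,3)
Step 2: p0:(1,3)->(2,3) | p1:(1,4)->(2,4) | p2:(2,2)->(3,2) | p3:(4,1)->(4,0)->EXIT | p4:(4,3)->(4,2)
Step 3: p0:(2,3)->(3,3) | p1:(2,4)->(3,4) | p2:(3,2)->(4,2) | p3:escaped | p4:(4,2)->(4,1)

(3,3) (3,4) (4,2) ESCAPED (4,1)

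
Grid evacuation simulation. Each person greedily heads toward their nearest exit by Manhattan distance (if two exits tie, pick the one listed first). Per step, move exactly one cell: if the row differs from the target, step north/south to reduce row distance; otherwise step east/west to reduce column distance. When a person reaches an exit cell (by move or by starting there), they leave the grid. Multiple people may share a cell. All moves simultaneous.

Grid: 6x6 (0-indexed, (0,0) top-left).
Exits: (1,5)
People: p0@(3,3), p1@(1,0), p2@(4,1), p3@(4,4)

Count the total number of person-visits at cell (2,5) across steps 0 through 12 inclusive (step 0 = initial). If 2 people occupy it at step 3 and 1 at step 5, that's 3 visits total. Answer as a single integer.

Step 0: p0@(3,3) p1@(1,0) p2@(4,1) p3@(4,4) -> at (2,5): 0 [-], cum=0
Step 1: p0@(2,3) p1@(1,1) p2@(3,1) p3@(3,4) -> at (2,5): 0 [-], cum=0
Step 2: p0@(1,3) p1@(1,2) p2@(2,1) p3@(2,4) -> at (2,5): 0 [-], cum=0
Step 3: p0@(1,4) p1@(1,3) p2@(1,1) p3@(1,4) -> at (2,5): 0 [-], cum=0
Step 4: p0@ESC p1@(1,4) p2@(1,2) p3@ESC -> at (2,5): 0 [-], cum=0
Step 5: p0@ESC p1@ESC p2@(1,3) p3@ESC -> at (2,5): 0 [-], cum=0
Step 6: p0@ESC p1@ESC p2@(1,4) p3@ESC -> at (2,5): 0 [-], cum=0
Step 7: p0@ESC p1@ESC p2@ESC p3@ESC -> at (2,5): 0 [-], cum=0
Total visits = 0

Answer: 0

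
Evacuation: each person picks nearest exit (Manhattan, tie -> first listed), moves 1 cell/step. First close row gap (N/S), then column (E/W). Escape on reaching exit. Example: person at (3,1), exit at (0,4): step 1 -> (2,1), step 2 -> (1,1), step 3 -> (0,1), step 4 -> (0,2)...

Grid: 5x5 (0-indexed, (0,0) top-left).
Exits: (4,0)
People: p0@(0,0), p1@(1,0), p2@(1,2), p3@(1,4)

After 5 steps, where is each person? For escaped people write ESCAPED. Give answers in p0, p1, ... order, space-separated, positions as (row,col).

Step 1: p0:(0,0)->(1,0) | p1:(1,0)->(2,0) | p2:(1,2)->(2,2) | p3:(1,4)->(2,4)
Step 2: p0:(1,0)->(2,0) | p1:(2,0)->(3,0) | p2:(2,2)->(3,2) | p3:(2,4)->(3,4)
Step 3: p0:(2,0)->(3,0) | p1:(3,0)->(4,0)->EXIT | p2:(3,2)->(4,2) | p3:(3,4)->(4,4)
Step 4: p0:(3,0)->(4,0)->EXIT | p1:escaped | p2:(4,2)->(4,1) | p3:(4,4)->(4,3)
Step 5: p0:escaped | p1:escaped | p2:(4,1)->(4,0)->EXIT | p3:(4,3)->(4,2)

ESCAPED ESCAPED ESCAPED (4,2)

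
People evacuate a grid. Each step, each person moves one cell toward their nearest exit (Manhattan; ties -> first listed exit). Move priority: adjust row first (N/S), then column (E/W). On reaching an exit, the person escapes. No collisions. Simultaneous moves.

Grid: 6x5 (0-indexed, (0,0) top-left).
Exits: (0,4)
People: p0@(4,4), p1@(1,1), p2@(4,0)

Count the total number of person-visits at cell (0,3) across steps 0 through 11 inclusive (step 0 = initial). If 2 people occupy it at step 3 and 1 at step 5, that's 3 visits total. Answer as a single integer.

Step 0: p0@(4,4) p1@(1,1) p2@(4,0) -> at (0,3): 0 [-], cum=0
Step 1: p0@(3,4) p1@(0,1) p2@(3,0) -> at (0,3): 0 [-], cum=0
Step 2: p0@(2,4) p1@(0,2) p2@(2,0) -> at (0,3): 0 [-], cum=0
Step 3: p0@(1,4) p1@(0,3) p2@(1,0) -> at (0,3): 1 [p1], cum=1
Step 4: p0@ESC p1@ESC p2@(0,0) -> at (0,3): 0 [-], cum=1
Step 5: p0@ESC p1@ESC p2@(0,1) -> at (0,3): 0 [-], cum=1
Step 6: p0@ESC p1@ESC p2@(0,2) -> at (0,3): 0 [-], cum=1
Step 7: p0@ESC p1@ESC p2@(0,3) -> at (0,3): 1 [p2], cum=2
Step 8: p0@ESC p1@ESC p2@ESC -> at (0,3): 0 [-], cum=2
Total visits = 2

Answer: 2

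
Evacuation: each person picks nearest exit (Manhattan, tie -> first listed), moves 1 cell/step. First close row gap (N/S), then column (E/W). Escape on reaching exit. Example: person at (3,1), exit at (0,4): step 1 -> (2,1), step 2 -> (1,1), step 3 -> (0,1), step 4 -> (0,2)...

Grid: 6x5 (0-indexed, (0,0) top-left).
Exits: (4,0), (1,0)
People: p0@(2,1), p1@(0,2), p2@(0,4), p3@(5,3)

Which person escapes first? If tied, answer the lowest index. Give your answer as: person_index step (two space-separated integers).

Answer: 0 2

Derivation:
Step 1: p0:(2,1)->(1,1) | p1:(0,2)->(1,2) | p2:(0,4)->(1,4) | p3:(5,3)->(4,3)
Step 2: p0:(1,1)->(1,0)->EXIT | p1:(1,2)->(1,1) | p2:(1,4)->(1,3) | p3:(4,3)->(4,2)
Step 3: p0:escaped | p1:(1,1)->(1,0)->EXIT | p2:(1,3)->(1,2) | p3:(4,2)->(4,1)
Step 4: p0:escaped | p1:escaped | p2:(1,2)->(1,1) | p3:(4,1)->(4,0)->EXIT
Step 5: p0:escaped | p1:escaped | p2:(1,1)->(1,0)->EXIT | p3:escaped
Exit steps: [2, 3, 5, 4]
First to escape: p0 at step 2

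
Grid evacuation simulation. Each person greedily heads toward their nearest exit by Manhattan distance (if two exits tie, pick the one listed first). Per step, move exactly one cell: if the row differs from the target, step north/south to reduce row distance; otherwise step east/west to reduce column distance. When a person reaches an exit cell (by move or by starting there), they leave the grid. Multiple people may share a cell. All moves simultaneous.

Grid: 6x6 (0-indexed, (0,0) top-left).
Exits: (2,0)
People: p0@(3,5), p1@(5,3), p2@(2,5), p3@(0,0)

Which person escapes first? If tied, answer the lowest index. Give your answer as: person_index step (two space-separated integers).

Step 1: p0:(3,5)->(2,5) | p1:(5,3)->(4,3) | p2:(2,5)->(2,4) | p3:(0,0)->(1,0)
Step 2: p0:(2,5)->(2,4) | p1:(4,3)->(3,3) | p2:(2,4)->(2,3) | p3:(1,0)->(2,0)->EXIT
Step 3: p0:(2,4)->(2,3) | p1:(3,3)->(2,3) | p2:(2,3)->(2,2) | p3:escaped
Step 4: p0:(2,3)->(2,2) | p1:(2,3)->(2,2) | p2:(2,2)->(2,1) | p3:escaped
Step 5: p0:(2,2)->(2,1) | p1:(2,2)->(2,1) | p2:(2,1)->(2,0)->EXIT | p3:escaped
Step 6: p0:(2,1)->(2,0)->EXIT | p1:(2,1)->(2,0)->EXIT | p2:escaped | p3:escaped
Exit steps: [6, 6, 5, 2]
First to escape: p3 at step 2

Answer: 3 2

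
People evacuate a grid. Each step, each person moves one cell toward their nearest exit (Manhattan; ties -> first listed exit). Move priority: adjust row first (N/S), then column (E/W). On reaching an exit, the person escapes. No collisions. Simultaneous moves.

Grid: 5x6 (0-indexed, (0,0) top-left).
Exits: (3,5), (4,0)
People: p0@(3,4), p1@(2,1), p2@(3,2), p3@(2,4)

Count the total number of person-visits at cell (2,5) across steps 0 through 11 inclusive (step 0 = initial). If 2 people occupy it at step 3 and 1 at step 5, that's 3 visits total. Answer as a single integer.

Answer: 0

Derivation:
Step 0: p0@(3,4) p1@(2,1) p2@(3,2) p3@(2,4) -> at (2,5): 0 [-], cum=0
Step 1: p0@ESC p1@(3,1) p2@(3,3) p3@(3,4) -> at (2,5): 0 [-], cum=0
Step 2: p0@ESC p1@(4,1) p2@(3,4) p3@ESC -> at (2,5): 0 [-], cum=0
Step 3: p0@ESC p1@ESC p2@ESC p3@ESC -> at (2,5): 0 [-], cum=0
Total visits = 0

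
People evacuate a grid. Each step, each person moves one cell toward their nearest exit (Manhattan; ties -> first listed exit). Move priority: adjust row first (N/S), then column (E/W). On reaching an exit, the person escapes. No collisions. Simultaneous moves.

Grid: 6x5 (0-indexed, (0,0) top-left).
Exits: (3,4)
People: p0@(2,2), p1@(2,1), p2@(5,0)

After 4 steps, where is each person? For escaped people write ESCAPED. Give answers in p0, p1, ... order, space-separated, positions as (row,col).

Step 1: p0:(2,2)->(3,2) | p1:(2,1)->(3,1) | p2:(5,0)->(4,0)
Step 2: p0:(3,2)->(3,3) | p1:(3,1)->(3,2) | p2:(4,0)->(3,0)
Step 3: p0:(3,3)->(3,4)->EXIT | p1:(3,2)->(3,3) | p2:(3,0)->(3,1)
Step 4: p0:escaped | p1:(3,3)->(3,4)->EXIT | p2:(3,1)->(3,2)

ESCAPED ESCAPED (3,2)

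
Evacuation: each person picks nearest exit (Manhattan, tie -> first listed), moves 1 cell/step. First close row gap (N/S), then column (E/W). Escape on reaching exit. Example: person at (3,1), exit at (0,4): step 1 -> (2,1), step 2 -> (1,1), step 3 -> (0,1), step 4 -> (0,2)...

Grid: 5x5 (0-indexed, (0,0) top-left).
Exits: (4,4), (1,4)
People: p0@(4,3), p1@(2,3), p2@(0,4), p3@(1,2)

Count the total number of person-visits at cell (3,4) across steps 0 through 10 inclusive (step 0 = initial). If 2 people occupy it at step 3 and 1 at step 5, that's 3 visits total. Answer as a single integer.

Step 0: p0@(4,3) p1@(2,3) p2@(0,4) p3@(1,2) -> at (3,4): 0 [-], cum=0
Step 1: p0@ESC p1@(1,3) p2@ESC p3@(1,3) -> at (3,4): 0 [-], cum=0
Step 2: p0@ESC p1@ESC p2@ESC p3@ESC -> at (3,4): 0 [-], cum=0
Total visits = 0

Answer: 0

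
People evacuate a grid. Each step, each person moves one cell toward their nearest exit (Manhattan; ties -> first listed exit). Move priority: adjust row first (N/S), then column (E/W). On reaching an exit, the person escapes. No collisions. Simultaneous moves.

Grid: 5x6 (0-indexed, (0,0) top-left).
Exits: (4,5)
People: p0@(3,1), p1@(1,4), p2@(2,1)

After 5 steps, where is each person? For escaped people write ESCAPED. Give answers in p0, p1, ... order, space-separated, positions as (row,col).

Step 1: p0:(3,1)->(4,1) | p1:(1,4)->(2,4) | p2:(2,1)->(3,1)
Step 2: p0:(4,1)->(4,2) | p1:(2,4)->(3,4) | p2:(3,1)->(4,1)
Step 3: p0:(4,2)->(4,3) | p1:(3,4)->(4,4) | p2:(4,1)->(4,2)
Step 4: p0:(4,3)->(4,4) | p1:(4,4)->(4,5)->EXIT | p2:(4,2)->(4,3)
Step 5: p0:(4,4)->(4,5)->EXIT | p1:escaped | p2:(4,3)->(4,4)

ESCAPED ESCAPED (4,4)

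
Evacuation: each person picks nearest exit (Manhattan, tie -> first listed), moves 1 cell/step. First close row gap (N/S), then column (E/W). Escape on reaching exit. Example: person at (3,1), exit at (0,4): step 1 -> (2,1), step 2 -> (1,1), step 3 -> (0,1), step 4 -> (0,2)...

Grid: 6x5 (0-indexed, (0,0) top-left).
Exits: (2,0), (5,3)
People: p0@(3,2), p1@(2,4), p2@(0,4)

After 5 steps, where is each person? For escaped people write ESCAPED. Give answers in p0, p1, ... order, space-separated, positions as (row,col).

Step 1: p0:(3,2)->(2,2) | p1:(2,4)->(2,3) | p2:(0,4)->(1,4)
Step 2: p0:(2,2)->(2,1) | p1:(2,3)->(2,2) | p2:(1,4)->(2,4)
Step 3: p0:(2,1)->(2,0)->EXIT | p1:(2,2)->(2,1) | p2:(2,4)->(2,3)
Step 4: p0:escaped | p1:(2,1)->(2,0)->EXIT | p2:(2,3)->(2,2)
Step 5: p0:escaped | p1:escaped | p2:(2,2)->(2,1)

ESCAPED ESCAPED (2,1)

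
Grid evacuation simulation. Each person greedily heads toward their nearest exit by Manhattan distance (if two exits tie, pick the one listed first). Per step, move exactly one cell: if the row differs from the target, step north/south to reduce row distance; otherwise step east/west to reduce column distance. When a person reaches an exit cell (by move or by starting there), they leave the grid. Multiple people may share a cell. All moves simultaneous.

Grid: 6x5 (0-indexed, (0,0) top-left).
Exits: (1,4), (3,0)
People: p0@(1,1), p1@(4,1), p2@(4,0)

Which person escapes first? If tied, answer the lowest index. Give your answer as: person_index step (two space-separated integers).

Step 1: p0:(1,1)->(1,2) | p1:(4,1)->(3,1) | p2:(4,0)->(3,0)->EXIT
Step 2: p0:(1,2)->(1,3) | p1:(3,1)->(3,0)->EXIT | p2:escaped
Step 3: p0:(1,3)->(1,4)->EXIT | p1:escaped | p2:escaped
Exit steps: [3, 2, 1]
First to escape: p2 at step 1

Answer: 2 1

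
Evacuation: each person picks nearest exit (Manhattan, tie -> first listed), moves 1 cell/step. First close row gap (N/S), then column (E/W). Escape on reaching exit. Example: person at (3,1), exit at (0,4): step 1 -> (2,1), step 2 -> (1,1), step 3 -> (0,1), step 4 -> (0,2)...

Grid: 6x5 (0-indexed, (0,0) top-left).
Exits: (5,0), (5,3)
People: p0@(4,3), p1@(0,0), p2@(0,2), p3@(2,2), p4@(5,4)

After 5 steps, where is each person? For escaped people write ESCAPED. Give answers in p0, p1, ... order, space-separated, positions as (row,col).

Step 1: p0:(4,3)->(5,3)->EXIT | p1:(0,0)->(1,0) | p2:(0,2)->(1,2) | p3:(2,2)->(3,2) | p4:(5,4)->(5,3)->EXIT
Step 2: p0:escaped | p1:(1,0)->(2,0) | p2:(1,2)->(2,2) | p3:(3,2)->(4,2) | p4:escaped
Step 3: p0:escaped | p1:(2,0)->(3,0) | p2:(2,2)->(3,2) | p3:(4,2)->(5,2) | p4:escaped
Step 4: p0:escaped | p1:(3,0)->(4,0) | p2:(3,2)->(4,2) | p3:(5,2)->(5,3)->EXIT | p4:escaped
Step 5: p0:escaped | p1:(4,0)->(5,0)->EXIT | p2:(4,2)->(5,2) | p3:escaped | p4:escaped

ESCAPED ESCAPED (5,2) ESCAPED ESCAPED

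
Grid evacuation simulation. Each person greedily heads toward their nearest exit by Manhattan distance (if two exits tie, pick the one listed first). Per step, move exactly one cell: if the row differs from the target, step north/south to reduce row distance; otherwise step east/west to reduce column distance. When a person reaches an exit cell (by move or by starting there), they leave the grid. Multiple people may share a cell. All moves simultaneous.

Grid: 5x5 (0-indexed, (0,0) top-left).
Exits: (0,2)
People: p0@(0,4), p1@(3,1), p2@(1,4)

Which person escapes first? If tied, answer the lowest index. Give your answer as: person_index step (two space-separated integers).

Answer: 0 2

Derivation:
Step 1: p0:(0,4)->(0,3) | p1:(3,1)->(2,1) | p2:(1,4)->(0,4)
Step 2: p0:(0,3)->(0,2)->EXIT | p1:(2,1)->(1,1) | p2:(0,4)->(0,3)
Step 3: p0:escaped | p1:(1,1)->(0,1) | p2:(0,3)->(0,2)->EXIT
Step 4: p0:escaped | p1:(0,1)->(0,2)->EXIT | p2:escaped
Exit steps: [2, 4, 3]
First to escape: p0 at step 2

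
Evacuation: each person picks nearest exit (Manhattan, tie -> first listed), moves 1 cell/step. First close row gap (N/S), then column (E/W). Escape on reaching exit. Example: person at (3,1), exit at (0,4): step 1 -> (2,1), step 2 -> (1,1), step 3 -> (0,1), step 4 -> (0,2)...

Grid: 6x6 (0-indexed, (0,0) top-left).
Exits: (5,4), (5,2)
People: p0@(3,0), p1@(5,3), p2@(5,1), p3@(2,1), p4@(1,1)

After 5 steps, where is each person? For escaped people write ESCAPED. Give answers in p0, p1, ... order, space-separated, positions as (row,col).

Step 1: p0:(3,0)->(4,0) | p1:(5,3)->(5,4)->EXIT | p2:(5,1)->(5,2)->EXIT | p3:(2,1)->(3,1) | p4:(1,1)->(2,1)
Step 2: p0:(4,0)->(5,0) | p1:escaped | p2:escaped | p3:(3,1)->(4,1) | p4:(2,1)->(3,1)
Step 3: p0:(5,0)->(5,1) | p1:escaped | p2:escaped | p3:(4,1)->(5,1) | p4:(3,1)->(4,1)
Step 4: p0:(5,1)->(5,2)->EXIT | p1:escaped | p2:escaped | p3:(5,1)->(5,2)->EXIT | p4:(4,1)->(5,1)
Step 5: p0:escaped | p1:escaped | p2:escaped | p3:escaped | p4:(5,1)->(5,2)->EXIT

ESCAPED ESCAPED ESCAPED ESCAPED ESCAPED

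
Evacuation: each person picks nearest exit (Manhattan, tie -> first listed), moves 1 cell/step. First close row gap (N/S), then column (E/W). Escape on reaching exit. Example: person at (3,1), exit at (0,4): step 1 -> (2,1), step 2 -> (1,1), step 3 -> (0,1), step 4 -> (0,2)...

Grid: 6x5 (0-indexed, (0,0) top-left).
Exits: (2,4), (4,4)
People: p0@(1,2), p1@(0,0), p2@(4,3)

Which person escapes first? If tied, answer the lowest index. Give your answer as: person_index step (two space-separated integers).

Step 1: p0:(1,2)->(2,2) | p1:(0,0)->(1,0) | p2:(4,3)->(4,4)->EXIT
Step 2: p0:(2,2)->(2,3) | p1:(1,0)->(2,0) | p2:escaped
Step 3: p0:(2,3)->(2,4)->EXIT | p1:(2,0)->(2,1) | p2:escaped
Step 4: p0:escaped | p1:(2,1)->(2,2) | p2:escaped
Step 5: p0:escaped | p1:(2,2)->(2,3) | p2:escaped
Step 6: p0:escaped | p1:(2,3)->(2,4)->EXIT | p2:escaped
Exit steps: [3, 6, 1]
First to escape: p2 at step 1

Answer: 2 1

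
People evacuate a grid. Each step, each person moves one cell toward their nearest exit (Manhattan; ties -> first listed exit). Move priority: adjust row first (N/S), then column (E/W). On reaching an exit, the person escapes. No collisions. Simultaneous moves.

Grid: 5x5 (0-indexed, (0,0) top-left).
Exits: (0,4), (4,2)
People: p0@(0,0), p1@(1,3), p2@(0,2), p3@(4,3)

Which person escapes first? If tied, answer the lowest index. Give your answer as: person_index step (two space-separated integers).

Step 1: p0:(0,0)->(0,1) | p1:(1,3)->(0,3) | p2:(0,2)->(0,3) | p3:(4,3)->(4,2)->EXIT
Step 2: p0:(0,1)->(0,2) | p1:(0,3)->(0,4)->EXIT | p2:(0,3)->(0,4)->EXIT | p3:escaped
Step 3: p0:(0,2)->(0,3) | p1:escaped | p2:escaped | p3:escaped
Step 4: p0:(0,3)->(0,4)->EXIT | p1:escaped | p2:escaped | p3:escaped
Exit steps: [4, 2, 2, 1]
First to escape: p3 at step 1

Answer: 3 1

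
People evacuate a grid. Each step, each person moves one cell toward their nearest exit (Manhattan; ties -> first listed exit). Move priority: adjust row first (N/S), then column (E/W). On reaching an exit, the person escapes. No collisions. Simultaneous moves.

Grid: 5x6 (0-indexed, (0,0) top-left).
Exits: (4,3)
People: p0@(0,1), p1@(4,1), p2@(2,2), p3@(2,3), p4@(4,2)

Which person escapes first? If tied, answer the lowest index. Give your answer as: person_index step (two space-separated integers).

Step 1: p0:(0,1)->(1,1) | p1:(4,1)->(4,2) | p2:(2,2)->(3,2) | p3:(2,3)->(3,3) | p4:(4,2)->(4,3)->EXIT
Step 2: p0:(1,1)->(2,1) | p1:(4,2)->(4,3)->EXIT | p2:(3,2)->(4,2) | p3:(3,3)->(4,3)->EXIT | p4:escaped
Step 3: p0:(2,1)->(3,1) | p1:escaped | p2:(4,2)->(4,3)->EXIT | p3:escaped | p4:escaped
Step 4: p0:(3,1)->(4,1) | p1:escaped | p2:escaped | p3:escaped | p4:escaped
Step 5: p0:(4,1)->(4,2) | p1:escaped | p2:escaped | p3:escaped | p4:escaped
Step 6: p0:(4,2)->(4,3)->EXIT | p1:escaped | p2:escaped | p3:escaped | p4:escaped
Exit steps: [6, 2, 3, 2, 1]
First to escape: p4 at step 1

Answer: 4 1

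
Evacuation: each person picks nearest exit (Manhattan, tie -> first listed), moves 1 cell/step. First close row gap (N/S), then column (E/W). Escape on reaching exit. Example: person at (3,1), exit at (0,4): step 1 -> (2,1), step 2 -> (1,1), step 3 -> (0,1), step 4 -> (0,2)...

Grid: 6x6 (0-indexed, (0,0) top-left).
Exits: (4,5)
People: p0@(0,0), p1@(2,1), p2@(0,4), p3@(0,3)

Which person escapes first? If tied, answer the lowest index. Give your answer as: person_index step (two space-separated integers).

Step 1: p0:(0,0)->(1,0) | p1:(2,1)->(3,1) | p2:(0,4)->(1,4) | p3:(0,3)->(1,3)
Step 2: p0:(1,0)->(2,0) | p1:(3,1)->(4,1) | p2:(1,4)->(2,4) | p3:(1,3)->(2,3)
Step 3: p0:(2,0)->(3,0) | p1:(4,1)->(4,2) | p2:(2,4)->(3,4) | p3:(2,3)->(3,3)
Step 4: p0:(3,0)->(4,0) | p1:(4,2)->(4,3) | p2:(3,4)->(4,4) | p3:(3,3)->(4,3)
Step 5: p0:(4,0)->(4,1) | p1:(4,3)->(4,4) | p2:(4,4)->(4,5)->EXIT | p3:(4,3)->(4,4)
Step 6: p0:(4,1)->(4,2) | p1:(4,4)->(4,5)->EXIT | p2:escaped | p3:(4,4)->(4,5)->EXIT
Step 7: p0:(4,2)->(4,3) | p1:escaped | p2:escaped | p3:escaped
Step 8: p0:(4,3)->(4,4) | p1:escaped | p2:escaped | p3:escaped
Step 9: p0:(4,4)->(4,5)->EXIT | p1:escaped | p2:escaped | p3:escaped
Exit steps: [9, 6, 5, 6]
First to escape: p2 at step 5

Answer: 2 5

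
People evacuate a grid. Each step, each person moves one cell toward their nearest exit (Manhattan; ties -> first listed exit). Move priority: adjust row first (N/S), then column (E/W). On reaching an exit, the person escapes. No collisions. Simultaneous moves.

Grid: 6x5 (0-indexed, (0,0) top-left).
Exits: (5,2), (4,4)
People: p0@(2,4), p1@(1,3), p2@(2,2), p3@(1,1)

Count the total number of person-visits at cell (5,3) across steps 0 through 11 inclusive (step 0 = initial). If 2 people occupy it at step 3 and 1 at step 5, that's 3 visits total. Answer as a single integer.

Answer: 0

Derivation:
Step 0: p0@(2,4) p1@(1,3) p2@(2,2) p3@(1,1) -> at (5,3): 0 [-], cum=0
Step 1: p0@(3,4) p1@(2,3) p2@(3,2) p3@(2,1) -> at (5,3): 0 [-], cum=0
Step 2: p0@ESC p1@(3,3) p2@(4,2) p3@(3,1) -> at (5,3): 0 [-], cum=0
Step 3: p0@ESC p1@(4,3) p2@ESC p3@(4,1) -> at (5,3): 0 [-], cum=0
Step 4: p0@ESC p1@ESC p2@ESC p3@(5,1) -> at (5,3): 0 [-], cum=0
Step 5: p0@ESC p1@ESC p2@ESC p3@ESC -> at (5,3): 0 [-], cum=0
Total visits = 0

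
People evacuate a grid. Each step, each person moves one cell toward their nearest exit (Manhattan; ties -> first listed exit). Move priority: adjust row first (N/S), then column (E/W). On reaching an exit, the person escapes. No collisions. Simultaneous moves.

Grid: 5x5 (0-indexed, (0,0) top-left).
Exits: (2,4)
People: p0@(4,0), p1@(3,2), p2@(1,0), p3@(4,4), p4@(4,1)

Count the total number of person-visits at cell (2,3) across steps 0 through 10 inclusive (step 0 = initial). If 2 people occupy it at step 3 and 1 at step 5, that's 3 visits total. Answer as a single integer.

Step 0: p0@(4,0) p1@(3,2) p2@(1,0) p3@(4,4) p4@(4,1) -> at (2,3): 0 [-], cum=0
Step 1: p0@(3,0) p1@(2,2) p2@(2,0) p3@(3,4) p4@(3,1) -> at (2,3): 0 [-], cum=0
Step 2: p0@(2,0) p1@(2,3) p2@(2,1) p3@ESC p4@(2,1) -> at (2,3): 1 [p1], cum=1
Step 3: p0@(2,1) p1@ESC p2@(2,2) p3@ESC p4@(2,2) -> at (2,3): 0 [-], cum=1
Step 4: p0@(2,2) p1@ESC p2@(2,3) p3@ESC p4@(2,3) -> at (2,3): 2 [p2,p4], cum=3
Step 5: p0@(2,3) p1@ESC p2@ESC p3@ESC p4@ESC -> at (2,3): 1 [p0], cum=4
Step 6: p0@ESC p1@ESC p2@ESC p3@ESC p4@ESC -> at (2,3): 0 [-], cum=4
Total visits = 4

Answer: 4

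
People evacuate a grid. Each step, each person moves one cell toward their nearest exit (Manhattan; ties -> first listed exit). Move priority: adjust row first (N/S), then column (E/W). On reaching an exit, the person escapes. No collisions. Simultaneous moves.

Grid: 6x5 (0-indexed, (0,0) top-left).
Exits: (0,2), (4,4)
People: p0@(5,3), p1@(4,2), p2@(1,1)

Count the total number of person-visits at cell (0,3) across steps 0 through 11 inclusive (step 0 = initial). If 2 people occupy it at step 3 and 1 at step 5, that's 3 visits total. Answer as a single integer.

Step 0: p0@(5,3) p1@(4,2) p2@(1,1) -> at (0,3): 0 [-], cum=0
Step 1: p0@(4,3) p1@(4,3) p2@(0,1) -> at (0,3): 0 [-], cum=0
Step 2: p0@ESC p1@ESC p2@ESC -> at (0,3): 0 [-], cum=0
Total visits = 0

Answer: 0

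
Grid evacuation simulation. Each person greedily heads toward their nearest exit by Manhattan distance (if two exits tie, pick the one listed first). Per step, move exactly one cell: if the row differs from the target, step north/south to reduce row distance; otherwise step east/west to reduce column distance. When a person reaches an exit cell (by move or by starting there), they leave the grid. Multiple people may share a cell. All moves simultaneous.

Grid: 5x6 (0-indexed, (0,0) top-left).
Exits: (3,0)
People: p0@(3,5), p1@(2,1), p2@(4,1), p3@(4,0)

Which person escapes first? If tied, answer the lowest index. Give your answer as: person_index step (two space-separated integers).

Step 1: p0:(3,5)->(3,4) | p1:(2,1)->(3,1) | p2:(4,1)->(3,1) | p3:(4,0)->(3,0)->EXIT
Step 2: p0:(3,4)->(3,3) | p1:(3,1)->(3,0)->EXIT | p2:(3,1)->(3,0)->EXIT | p3:escaped
Step 3: p0:(3,3)->(3,2) | p1:escaped | p2:escaped | p3:escaped
Step 4: p0:(3,2)->(3,1) | p1:escaped | p2:escaped | p3:escaped
Step 5: p0:(3,1)->(3,0)->EXIT | p1:escaped | p2:escaped | p3:escaped
Exit steps: [5, 2, 2, 1]
First to escape: p3 at step 1

Answer: 3 1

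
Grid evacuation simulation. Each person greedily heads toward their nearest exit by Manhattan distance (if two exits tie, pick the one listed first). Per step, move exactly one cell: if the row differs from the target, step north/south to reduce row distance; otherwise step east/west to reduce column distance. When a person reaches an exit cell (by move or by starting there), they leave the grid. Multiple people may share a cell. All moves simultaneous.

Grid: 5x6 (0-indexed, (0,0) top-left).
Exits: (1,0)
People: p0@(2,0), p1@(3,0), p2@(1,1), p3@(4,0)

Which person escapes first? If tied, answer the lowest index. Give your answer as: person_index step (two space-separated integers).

Step 1: p0:(2,0)->(1,0)->EXIT | p1:(3,0)->(2,0) | p2:(1,1)->(1,0)->EXIT | p3:(4,0)->(3,0)
Step 2: p0:escaped | p1:(2,0)->(1,0)->EXIT | p2:escaped | p3:(3,0)->(2,0)
Step 3: p0:escaped | p1:escaped | p2:escaped | p3:(2,0)->(1,0)->EXIT
Exit steps: [1, 2, 1, 3]
First to escape: p0 at step 1

Answer: 0 1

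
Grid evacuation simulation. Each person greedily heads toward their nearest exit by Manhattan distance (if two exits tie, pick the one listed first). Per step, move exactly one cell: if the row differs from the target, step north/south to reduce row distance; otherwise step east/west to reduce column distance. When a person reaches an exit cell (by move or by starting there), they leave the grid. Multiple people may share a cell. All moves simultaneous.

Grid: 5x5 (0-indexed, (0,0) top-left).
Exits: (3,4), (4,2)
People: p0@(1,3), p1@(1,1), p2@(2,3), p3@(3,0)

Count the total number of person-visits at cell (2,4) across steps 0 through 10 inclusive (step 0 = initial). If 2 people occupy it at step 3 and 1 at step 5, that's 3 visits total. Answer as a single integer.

Step 0: p0@(1,3) p1@(1,1) p2@(2,3) p3@(3,0) -> at (2,4): 0 [-], cum=0
Step 1: p0@(2,3) p1@(2,1) p2@(3,3) p3@(4,0) -> at (2,4): 0 [-], cum=0
Step 2: p0@(3,3) p1@(3,1) p2@ESC p3@(4,1) -> at (2,4): 0 [-], cum=0
Step 3: p0@ESC p1@(4,1) p2@ESC p3@ESC -> at (2,4): 0 [-], cum=0
Step 4: p0@ESC p1@ESC p2@ESC p3@ESC -> at (2,4): 0 [-], cum=0
Total visits = 0

Answer: 0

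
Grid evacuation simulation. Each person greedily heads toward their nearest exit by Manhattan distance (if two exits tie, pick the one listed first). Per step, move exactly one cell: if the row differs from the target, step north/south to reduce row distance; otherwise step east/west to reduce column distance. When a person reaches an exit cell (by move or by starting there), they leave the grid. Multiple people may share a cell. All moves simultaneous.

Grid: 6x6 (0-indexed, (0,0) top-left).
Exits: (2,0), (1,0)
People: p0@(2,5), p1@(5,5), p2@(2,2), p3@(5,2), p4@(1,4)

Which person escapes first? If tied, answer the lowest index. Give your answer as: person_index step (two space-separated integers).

Answer: 2 2

Derivation:
Step 1: p0:(2,5)->(2,4) | p1:(5,5)->(4,5) | p2:(2,2)->(2,1) | p3:(5,2)->(4,2) | p4:(1,4)->(1,3)
Step 2: p0:(2,4)->(2,3) | p1:(4,5)->(3,5) | p2:(2,1)->(2,0)->EXIT | p3:(4,2)->(3,2) | p4:(1,3)->(1,2)
Step 3: p0:(2,3)->(2,2) | p1:(3,5)->(2,5) | p2:escaped | p3:(3,2)->(2,2) | p4:(1,2)->(1,1)
Step 4: p0:(2,2)->(2,1) | p1:(2,5)->(2,4) | p2:escaped | p3:(2,2)->(2,1) | p4:(1,1)->(1,0)->EXIT
Step 5: p0:(2,1)->(2,0)->EXIT | p1:(2,4)->(2,3) | p2:escaped | p3:(2,1)->(2,0)->EXIT | p4:escaped
Step 6: p0:escaped | p1:(2,3)->(2,2) | p2:escaped | p3:escaped | p4:escaped
Step 7: p0:escaped | p1:(2,2)->(2,1) | p2:escaped | p3:escaped | p4:escaped
Step 8: p0:escaped | p1:(2,1)->(2,0)->EXIT | p2:escaped | p3:escaped | p4:escaped
Exit steps: [5, 8, 2, 5, 4]
First to escape: p2 at step 2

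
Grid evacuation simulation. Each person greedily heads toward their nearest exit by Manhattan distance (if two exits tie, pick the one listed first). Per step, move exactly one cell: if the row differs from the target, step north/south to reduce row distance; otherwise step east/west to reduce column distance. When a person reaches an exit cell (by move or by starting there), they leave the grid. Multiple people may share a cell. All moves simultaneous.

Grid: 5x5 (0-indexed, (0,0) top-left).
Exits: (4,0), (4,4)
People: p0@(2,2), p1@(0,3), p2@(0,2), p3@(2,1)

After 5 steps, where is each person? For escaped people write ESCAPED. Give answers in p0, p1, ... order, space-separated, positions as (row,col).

Step 1: p0:(2,2)->(3,2) | p1:(0,3)->(1,3) | p2:(0,2)->(1,2) | p3:(2,1)->(3,1)
Step 2: p0:(3,2)->(4,2) | p1:(1,3)->(2,3) | p2:(1,2)->(2,2) | p3:(3,1)->(4,1)
Step 3: p0:(4,2)->(4,1) | p1:(2,3)->(3,3) | p2:(2,2)->(3,2) | p3:(4,1)->(4,0)->EXIT
Step 4: p0:(4,1)->(4,0)->EXIT | p1:(3,3)->(4,3) | p2:(3,2)->(4,2) | p3:escaped
Step 5: p0:escaped | p1:(4,3)->(4,4)->EXIT | p2:(4,2)->(4,1) | p3:escaped

ESCAPED ESCAPED (4,1) ESCAPED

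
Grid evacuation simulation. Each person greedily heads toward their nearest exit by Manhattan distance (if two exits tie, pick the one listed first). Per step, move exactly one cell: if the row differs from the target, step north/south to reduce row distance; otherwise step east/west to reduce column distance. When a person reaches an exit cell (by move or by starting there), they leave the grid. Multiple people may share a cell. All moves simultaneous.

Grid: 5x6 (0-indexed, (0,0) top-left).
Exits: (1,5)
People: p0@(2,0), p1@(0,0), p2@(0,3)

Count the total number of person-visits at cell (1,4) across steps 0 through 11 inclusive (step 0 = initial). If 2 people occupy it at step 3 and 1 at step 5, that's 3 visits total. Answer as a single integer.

Answer: 3

Derivation:
Step 0: p0@(2,0) p1@(0,0) p2@(0,3) -> at (1,4): 0 [-], cum=0
Step 1: p0@(1,0) p1@(1,0) p2@(1,3) -> at (1,4): 0 [-], cum=0
Step 2: p0@(1,1) p1@(1,1) p2@(1,4) -> at (1,4): 1 [p2], cum=1
Step 3: p0@(1,2) p1@(1,2) p2@ESC -> at (1,4): 0 [-], cum=1
Step 4: p0@(1,3) p1@(1,3) p2@ESC -> at (1,4): 0 [-], cum=1
Step 5: p0@(1,4) p1@(1,4) p2@ESC -> at (1,4): 2 [p0,p1], cum=3
Step 6: p0@ESC p1@ESC p2@ESC -> at (1,4): 0 [-], cum=3
Total visits = 3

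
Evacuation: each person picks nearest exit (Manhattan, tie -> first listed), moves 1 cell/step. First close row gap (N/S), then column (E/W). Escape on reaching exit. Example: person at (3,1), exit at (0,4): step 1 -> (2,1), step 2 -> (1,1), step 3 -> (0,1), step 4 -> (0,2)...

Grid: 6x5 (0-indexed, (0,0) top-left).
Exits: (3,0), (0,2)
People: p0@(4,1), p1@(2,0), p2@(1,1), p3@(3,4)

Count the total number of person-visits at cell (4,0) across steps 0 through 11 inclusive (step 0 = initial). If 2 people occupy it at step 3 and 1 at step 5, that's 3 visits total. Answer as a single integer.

Step 0: p0@(4,1) p1@(2,0) p2@(1,1) p3@(3,4) -> at (4,0): 0 [-], cum=0
Step 1: p0@(3,1) p1@ESC p2@(0,1) p3@(3,3) -> at (4,0): 0 [-], cum=0
Step 2: p0@ESC p1@ESC p2@ESC p3@(3,2) -> at (4,0): 0 [-], cum=0
Step 3: p0@ESC p1@ESC p2@ESC p3@(3,1) -> at (4,0): 0 [-], cum=0
Step 4: p0@ESC p1@ESC p2@ESC p3@ESC -> at (4,0): 0 [-], cum=0
Total visits = 0

Answer: 0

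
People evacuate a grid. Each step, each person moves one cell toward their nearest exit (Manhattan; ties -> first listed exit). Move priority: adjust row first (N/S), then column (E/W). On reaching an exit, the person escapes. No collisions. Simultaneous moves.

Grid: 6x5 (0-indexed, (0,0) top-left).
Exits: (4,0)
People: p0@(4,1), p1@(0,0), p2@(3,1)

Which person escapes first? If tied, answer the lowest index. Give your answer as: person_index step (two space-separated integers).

Answer: 0 1

Derivation:
Step 1: p0:(4,1)->(4,0)->EXIT | p1:(0,0)->(1,0) | p2:(3,1)->(4,1)
Step 2: p0:escaped | p1:(1,0)->(2,0) | p2:(4,1)->(4,0)->EXIT
Step 3: p0:escaped | p1:(2,0)->(3,0) | p2:escaped
Step 4: p0:escaped | p1:(3,0)->(4,0)->EXIT | p2:escaped
Exit steps: [1, 4, 2]
First to escape: p0 at step 1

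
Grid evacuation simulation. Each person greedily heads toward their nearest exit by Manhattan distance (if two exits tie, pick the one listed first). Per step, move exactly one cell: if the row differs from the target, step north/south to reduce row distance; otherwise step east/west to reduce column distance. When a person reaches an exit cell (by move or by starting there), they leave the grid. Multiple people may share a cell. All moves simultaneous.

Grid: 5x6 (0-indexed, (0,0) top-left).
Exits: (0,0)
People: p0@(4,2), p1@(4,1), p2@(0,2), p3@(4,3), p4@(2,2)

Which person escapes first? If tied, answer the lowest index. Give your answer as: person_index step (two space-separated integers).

Answer: 2 2

Derivation:
Step 1: p0:(4,2)->(3,2) | p1:(4,1)->(3,1) | p2:(0,2)->(0,1) | p3:(4,3)->(3,3) | p4:(2,2)->(1,2)
Step 2: p0:(3,2)->(2,2) | p1:(3,1)->(2,1) | p2:(0,1)->(0,0)->EXIT | p3:(3,3)->(2,3) | p4:(1,2)->(0,2)
Step 3: p0:(2,2)->(1,2) | p1:(2,1)->(1,1) | p2:escaped | p3:(2,3)->(1,3) | p4:(0,2)->(0,1)
Step 4: p0:(1,2)->(0,2) | p1:(1,1)->(0,1) | p2:escaped | p3:(1,3)->(0,3) | p4:(0,1)->(0,0)->EXIT
Step 5: p0:(0,2)->(0,1) | p1:(0,1)->(0,0)->EXIT | p2:escaped | p3:(0,3)->(0,2) | p4:escaped
Step 6: p0:(0,1)->(0,0)->EXIT | p1:escaped | p2:escaped | p3:(0,2)->(0,1) | p4:escaped
Step 7: p0:escaped | p1:escaped | p2:escaped | p3:(0,1)->(0,0)->EXIT | p4:escaped
Exit steps: [6, 5, 2, 7, 4]
First to escape: p2 at step 2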